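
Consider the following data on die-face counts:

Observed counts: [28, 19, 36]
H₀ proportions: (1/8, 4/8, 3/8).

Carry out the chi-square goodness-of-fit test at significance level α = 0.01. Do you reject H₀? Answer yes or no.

n = 83; E_i = n·p_i = [10.38, 41.50, 31.12]
χ² = (28−10.38)²/10.38 + (19−41.50)²/41.50 + (36−31.12)²/31.12 = 42.9036
df = 2
p-value (upper-tail) = 0.00000
At α=0.01: p < α → reject H₀

reject H₀: yes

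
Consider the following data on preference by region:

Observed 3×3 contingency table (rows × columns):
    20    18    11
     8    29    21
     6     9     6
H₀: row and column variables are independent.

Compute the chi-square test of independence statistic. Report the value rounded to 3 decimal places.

test statistic = 10.117

Row totals [49, 58, 21], col totals [34, 56, 38], n=128
χ² = (20−13.02)²/13.02 + (18−21.44)²/21.44 + (11−14.55)²/14.55 + (8−15.41)²/15.41 + (29−25.38)²/25.38 + (21−17.22)²/17.22 + (6−5.58)²/5.58 + (9−9.19)²/9.19 + (6−6.23)²/6.23 = 10.1171
df = 4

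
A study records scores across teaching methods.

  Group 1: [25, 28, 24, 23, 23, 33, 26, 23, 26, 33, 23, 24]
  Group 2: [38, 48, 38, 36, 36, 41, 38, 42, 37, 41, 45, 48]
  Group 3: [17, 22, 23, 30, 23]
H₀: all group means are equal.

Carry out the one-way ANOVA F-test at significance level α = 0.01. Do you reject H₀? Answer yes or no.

reject H₀: yes

Group means [25.92, 40.67, 23.00], grand mean 31.517
SSB = Σnᵢ(x̄ᵢ−x̄)² = 1743.658; SSW = ΣΣ(x−x̄ᵢ)² = 439.583
MSB = 1743.658/2 = 871.8290; MSW = 439.583/26 = 16.9071
F = MSB/MSW = 51.5660
df = (2, 26)
p-value (upper-tail) = 0.00000
At α=0.01: p < α → reject H₀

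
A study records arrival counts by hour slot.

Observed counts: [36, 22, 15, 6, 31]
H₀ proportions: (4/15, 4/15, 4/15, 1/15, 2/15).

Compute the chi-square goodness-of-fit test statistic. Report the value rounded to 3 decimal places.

test statistic = 28.784

n = 110; E_i = n·p_i = [29.33, 29.33, 29.33, 7.33, 14.67]
χ² = (36−29.33)²/29.33 + (22−29.33)²/29.33 + (15−29.33)²/29.33 + (6−7.33)²/7.33 + (31−14.67)²/14.67 = 28.7841
df = 4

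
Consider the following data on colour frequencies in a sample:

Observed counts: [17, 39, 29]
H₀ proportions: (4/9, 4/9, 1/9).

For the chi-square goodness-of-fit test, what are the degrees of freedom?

degrees of freedom = 2

df = k − 1 = 3 − 1 = 2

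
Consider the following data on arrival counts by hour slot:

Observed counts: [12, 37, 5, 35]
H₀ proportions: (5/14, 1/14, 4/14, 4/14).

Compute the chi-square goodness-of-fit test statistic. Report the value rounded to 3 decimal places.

test statistic = 180.036

n = 89; E_i = n·p_i = [31.79, 6.36, 25.43, 25.43]
χ² = (12−31.79)²/31.79 + (37−6.36)²/6.36 + (5−25.43)²/25.43 + (35−25.43)²/25.43 = 180.0360
df = 3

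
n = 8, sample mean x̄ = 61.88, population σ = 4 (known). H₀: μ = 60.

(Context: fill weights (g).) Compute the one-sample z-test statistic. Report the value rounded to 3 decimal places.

test statistic = 1.329

SE = σ/√n = 4/√8 = 1.4142
z = (x̄−μ₀)/SE = (61.88−60)/1.4142 = 1.3294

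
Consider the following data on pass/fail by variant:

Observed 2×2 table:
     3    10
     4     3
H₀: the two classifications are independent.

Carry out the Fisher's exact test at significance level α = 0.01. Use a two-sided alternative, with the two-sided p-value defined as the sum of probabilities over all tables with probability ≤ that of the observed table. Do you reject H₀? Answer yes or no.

Margins: r₁=13, r₂=7, c₁=7, c₂=13, n=20
p_obs = C(13,3)·C(7,4)/C(20,7); sum pmf over tables with pmf ≤ p_obs
p-value (two-sided) = 0.17358
At α=0.01: p ≥ α → fail to reject H₀

reject H₀: no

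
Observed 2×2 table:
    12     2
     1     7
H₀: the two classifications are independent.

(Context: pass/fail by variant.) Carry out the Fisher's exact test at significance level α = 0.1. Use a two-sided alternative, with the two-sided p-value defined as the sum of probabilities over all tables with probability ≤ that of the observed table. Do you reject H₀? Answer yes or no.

Margins: r₁=14, r₂=8, c₁=13, c₂=9, n=22
p_obs = C(14,12)·C(8,1)/C(22,13); sum pmf over tables with pmf ≤ p_obs
p-value (two-sided) = 0.00149
At α=0.1: p < α → reject H₀

reject H₀: yes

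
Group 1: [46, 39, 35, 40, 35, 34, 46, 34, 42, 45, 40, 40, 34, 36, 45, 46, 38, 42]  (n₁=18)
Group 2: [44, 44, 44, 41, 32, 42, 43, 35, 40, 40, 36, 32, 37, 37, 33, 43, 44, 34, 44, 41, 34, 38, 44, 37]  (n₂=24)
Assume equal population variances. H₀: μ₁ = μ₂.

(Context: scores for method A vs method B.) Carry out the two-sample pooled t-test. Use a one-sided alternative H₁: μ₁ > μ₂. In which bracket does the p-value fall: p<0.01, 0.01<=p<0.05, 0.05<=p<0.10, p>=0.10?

x̄₁=39.833, s₁=4.502, n₁=18
x̄₂=39.125, s₂=4.287, n₂=24
s_p² = [17·4.502² + 23·4.287²]/40 = 19.1781
SE = √(s_p²·(1/18+1/24)) = 1.3655
t = (39.833−39.125)/1.3655 = 0.5187
df = 40
p-value (one-sided, H₁ greater) = 0.30340
→ bracket: p>=0.10

p-value bracket: p>=0.10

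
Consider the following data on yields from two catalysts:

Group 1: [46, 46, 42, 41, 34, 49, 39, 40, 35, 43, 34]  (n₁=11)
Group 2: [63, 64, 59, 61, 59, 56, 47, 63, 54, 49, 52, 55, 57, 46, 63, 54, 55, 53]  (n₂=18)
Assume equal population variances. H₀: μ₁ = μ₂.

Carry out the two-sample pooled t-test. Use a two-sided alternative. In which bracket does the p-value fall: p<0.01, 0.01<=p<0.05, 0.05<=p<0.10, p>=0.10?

p-value bracket: p<0.01

x̄₁=40.818, s₁=5.076, n₁=11
x̄₂=56.111, s₂=5.529, n₂=18
s_p² = [10·5.076² + 17·5.529²]/27 = 28.7931
SE = √(s_p²·(1/11+1/18)) = 2.0536
t = (40.818−56.111)/2.0536 = -7.4470
df = 27
p-value (two-sided) = 0.00000
→ bracket: p<0.01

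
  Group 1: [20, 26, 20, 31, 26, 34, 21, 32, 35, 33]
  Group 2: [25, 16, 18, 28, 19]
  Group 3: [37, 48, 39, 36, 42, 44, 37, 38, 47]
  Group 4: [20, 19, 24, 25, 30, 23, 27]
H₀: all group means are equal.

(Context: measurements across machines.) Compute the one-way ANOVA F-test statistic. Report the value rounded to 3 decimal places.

test statistic = 23.343

Group means [27.80, 21.20, 40.89, 24.00], grand mean 29.677
SSB = Σnᵢ(x̄ᵢ−x̄)² = 1751.485; SSW = ΣΣ(x−x̄ᵢ)² = 675.289
MSB = 1751.485/3 = 583.8284; MSW = 675.289/27 = 25.0107
F = MSB/MSW = 23.3431
df = (3, 27)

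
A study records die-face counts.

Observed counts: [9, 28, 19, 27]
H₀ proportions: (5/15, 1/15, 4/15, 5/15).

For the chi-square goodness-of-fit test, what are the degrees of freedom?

degrees of freedom = 3

df = k − 1 = 4 − 1 = 3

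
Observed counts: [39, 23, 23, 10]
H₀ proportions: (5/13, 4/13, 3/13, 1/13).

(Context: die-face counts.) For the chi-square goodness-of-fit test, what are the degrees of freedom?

degrees of freedom = 3

df = k − 1 = 4 − 1 = 3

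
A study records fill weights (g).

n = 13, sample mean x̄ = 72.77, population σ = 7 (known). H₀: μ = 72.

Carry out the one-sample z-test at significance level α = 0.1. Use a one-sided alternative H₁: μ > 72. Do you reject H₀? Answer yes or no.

SE = σ/√n = 7/√13 = 1.9415
z = (x̄−μ₀)/SE = (72.77−72)/1.9415 = 0.3966
p-value (one-sided, H₁ greater) = 0.34583
At α=0.1: p ≥ α → fail to reject H₀

reject H₀: no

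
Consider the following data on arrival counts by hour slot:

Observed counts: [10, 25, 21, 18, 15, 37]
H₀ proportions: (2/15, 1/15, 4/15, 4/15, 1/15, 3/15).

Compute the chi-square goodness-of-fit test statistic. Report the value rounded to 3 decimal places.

test statistic = 58.236

n = 126; E_i = n·p_i = [16.80, 8.40, 33.60, 33.60, 8.40, 25.20]
χ² = (10−16.80)²/16.80 + (25−8.40)²/8.40 + (21−33.60)²/33.60 + (18−33.60)²/33.60 + (15−8.40)²/8.40 + (37−25.20)²/25.20 = 58.2361
df = 5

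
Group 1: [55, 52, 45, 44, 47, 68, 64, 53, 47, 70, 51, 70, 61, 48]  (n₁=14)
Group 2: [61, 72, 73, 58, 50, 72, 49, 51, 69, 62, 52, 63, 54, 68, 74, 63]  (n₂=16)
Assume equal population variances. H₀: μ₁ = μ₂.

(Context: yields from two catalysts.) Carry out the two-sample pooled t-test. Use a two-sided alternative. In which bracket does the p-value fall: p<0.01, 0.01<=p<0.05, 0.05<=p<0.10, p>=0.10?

p-value bracket: 0.05<=p<0.10

x̄₁=55.357, s₁=9.451, n₁=14
x̄₂=61.938, s₂=8.820, n₂=16
s_p² = [13·9.451² + 15·8.820²]/28 = 83.1483
SE = √(s_p²·(1/14+1/16)) = 3.3371
t = (55.357−61.938)/3.3371 = -1.9719
df = 28
p-value (two-sided) = 0.05857
→ bracket: 0.05<=p<0.10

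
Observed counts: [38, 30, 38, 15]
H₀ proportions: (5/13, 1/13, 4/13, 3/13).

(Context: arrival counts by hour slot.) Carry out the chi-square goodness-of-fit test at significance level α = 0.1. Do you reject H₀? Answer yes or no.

reject H₀: yes

n = 121; E_i = n·p_i = [46.54, 9.31, 37.23, 27.92]
χ² = (38−46.54)²/46.54 + (30−9.31)²/9.31 + (38−37.23)²/37.23 + (15−27.92)²/27.92 = 53.5653
df = 3
p-value (upper-tail) = 0.00000
At α=0.1: p < α → reject H₀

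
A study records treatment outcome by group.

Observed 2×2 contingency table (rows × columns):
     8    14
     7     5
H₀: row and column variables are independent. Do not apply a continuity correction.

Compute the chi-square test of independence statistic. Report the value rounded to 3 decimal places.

Row totals [22, 12], col totals [15, 19], n=34
χ² = (8−9.71)²/9.71 + (14−12.29)²/12.29 + (7−5.29)²/5.29 + (5−6.71)²/6.71 = 1.5201
df = 1

test statistic = 1.520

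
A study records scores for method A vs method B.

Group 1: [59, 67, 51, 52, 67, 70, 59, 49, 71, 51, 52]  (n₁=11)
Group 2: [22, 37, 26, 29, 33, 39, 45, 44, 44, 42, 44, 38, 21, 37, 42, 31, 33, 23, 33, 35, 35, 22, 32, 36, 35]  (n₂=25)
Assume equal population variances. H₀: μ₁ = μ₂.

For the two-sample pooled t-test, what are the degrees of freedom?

degrees of freedom = 34

df = n₁ + n₂ − 2 = 11 + 25 − 2 = 34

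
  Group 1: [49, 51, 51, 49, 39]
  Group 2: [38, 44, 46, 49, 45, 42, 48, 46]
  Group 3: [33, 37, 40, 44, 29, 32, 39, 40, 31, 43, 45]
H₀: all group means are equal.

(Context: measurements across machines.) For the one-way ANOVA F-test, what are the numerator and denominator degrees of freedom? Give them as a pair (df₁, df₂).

degrees of freedom = [2, 21]

k = 3 groups, N = 24 total
df = (k−1, N−k) = (3−1, 24−3) = (2, 21)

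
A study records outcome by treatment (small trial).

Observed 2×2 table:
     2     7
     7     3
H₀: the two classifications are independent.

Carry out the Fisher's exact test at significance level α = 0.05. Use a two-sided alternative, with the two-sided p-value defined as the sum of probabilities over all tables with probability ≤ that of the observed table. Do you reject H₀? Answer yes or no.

reject H₀: no

Margins: r₁=9, r₂=10, c₁=9, c₂=10, n=19
p_obs = C(9,2)·C(10,7)/C(19,9); sum pmf over tables with pmf ≤ p_obs
p-value (two-sided) = 0.06978
At α=0.05: p ≥ α → fail to reject H₀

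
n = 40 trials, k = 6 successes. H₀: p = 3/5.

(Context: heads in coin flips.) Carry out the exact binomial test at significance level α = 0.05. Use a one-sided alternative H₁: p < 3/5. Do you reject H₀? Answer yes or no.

reject H₀: yes

Exact binomial: n=40, k=6, p₀=3/5=0.6000
P(X≤6) from Σ C(n,i)·p₀^i·(1−p₀)^(n−i)
p-value (one-sided, H₁ less) = 0.00000
At α=0.05: p < α → reject H₀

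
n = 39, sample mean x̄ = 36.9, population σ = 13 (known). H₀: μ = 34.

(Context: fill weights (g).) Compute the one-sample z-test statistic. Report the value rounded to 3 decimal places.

test statistic = 1.393

SE = σ/√n = 13/√39 = 2.0817
z = (x̄−μ₀)/SE = (36.9−34)/2.0817 = 1.3931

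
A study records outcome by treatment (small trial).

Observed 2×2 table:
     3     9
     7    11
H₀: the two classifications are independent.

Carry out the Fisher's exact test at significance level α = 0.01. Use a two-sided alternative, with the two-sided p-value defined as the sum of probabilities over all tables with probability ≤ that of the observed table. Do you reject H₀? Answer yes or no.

Margins: r₁=12, r₂=18, c₁=10, c₂=20, n=30
p_obs = C(12,3)·C(18,7)/C(30,10); sum pmf over tables with pmf ≤ p_obs
p-value (two-sided) = 0.69415
At α=0.01: p ≥ α → fail to reject H₀

reject H₀: no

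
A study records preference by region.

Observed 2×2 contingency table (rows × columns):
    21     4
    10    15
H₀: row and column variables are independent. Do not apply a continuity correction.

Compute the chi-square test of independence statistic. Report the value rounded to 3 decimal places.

Row totals [25, 25], col totals [31, 19], n=50
χ² = (21−15.50)²/15.50 + (4−9.50)²/9.50 + (10−15.50)²/15.50 + (15−9.50)²/9.50 = 10.2716
df = 1

test statistic = 10.272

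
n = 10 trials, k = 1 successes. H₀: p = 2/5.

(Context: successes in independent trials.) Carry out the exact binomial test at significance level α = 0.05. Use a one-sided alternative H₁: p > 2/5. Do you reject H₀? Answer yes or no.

Exact binomial: n=10, k=1, p₀=2/5=0.4000
P(X≥1) from Σ C(n,i)·p₀^i·(1−p₀)^(n−i)
p-value (one-sided, H₁ greater) = 0.99395
At α=0.05: p ≥ α → fail to reject H₀

reject H₀: no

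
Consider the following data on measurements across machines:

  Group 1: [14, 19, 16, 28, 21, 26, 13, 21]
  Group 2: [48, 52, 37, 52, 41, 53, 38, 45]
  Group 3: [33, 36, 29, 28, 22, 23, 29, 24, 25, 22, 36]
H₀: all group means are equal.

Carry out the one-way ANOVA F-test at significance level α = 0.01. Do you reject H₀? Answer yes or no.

reject H₀: yes

Group means [19.75, 45.75, 27.91], grand mean 30.778
SSB = Σnᵢ(x̄ᵢ−x̄)² = 2856.758; SSW = ΣΣ(x−x̄ᵢ)² = 775.909
MSB = 2856.758/2 = 1428.3788; MSW = 775.909/24 = 32.3295
F = MSB/MSW = 44.1818
df = (2, 24)
p-value (upper-tail) = 0.00000
At α=0.01: p < α → reject H₀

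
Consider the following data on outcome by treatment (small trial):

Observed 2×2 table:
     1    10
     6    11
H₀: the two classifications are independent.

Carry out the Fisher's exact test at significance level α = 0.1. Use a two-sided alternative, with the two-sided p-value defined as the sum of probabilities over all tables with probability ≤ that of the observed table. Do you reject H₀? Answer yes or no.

Margins: r₁=11, r₂=17, c₁=7, c₂=21, n=28
p_obs = C(11,1)·C(17,6)/C(28,7); sum pmf over tables with pmf ≤ p_obs
p-value (two-sided) = 0.19138
At α=0.1: p ≥ α → fail to reject H₀

reject H₀: no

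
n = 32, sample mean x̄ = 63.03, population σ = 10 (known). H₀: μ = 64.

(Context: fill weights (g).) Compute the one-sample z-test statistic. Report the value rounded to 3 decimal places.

test statistic = -0.549

SE = σ/√n = 10/√32 = 1.7678
z = (x̄−μ₀)/SE = (63.03−64)/1.7678 = -0.5487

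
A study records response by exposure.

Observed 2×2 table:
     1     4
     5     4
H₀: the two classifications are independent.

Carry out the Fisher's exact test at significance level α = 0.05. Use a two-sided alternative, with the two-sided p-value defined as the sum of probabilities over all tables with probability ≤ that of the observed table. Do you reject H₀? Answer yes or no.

Margins: r₁=5, r₂=9, c₁=6, c₂=8, n=14
p_obs = C(5,1)·C(9,5)/C(14,6); sum pmf over tables with pmf ≤ p_obs
p-value (two-sided) = 0.30070
At α=0.05: p ≥ α → fail to reject H₀

reject H₀: no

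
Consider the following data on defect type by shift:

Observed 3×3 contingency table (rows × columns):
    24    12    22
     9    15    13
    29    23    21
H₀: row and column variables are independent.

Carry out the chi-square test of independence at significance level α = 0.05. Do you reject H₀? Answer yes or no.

reject H₀: no

Row totals [58, 37, 73], col totals [62, 50, 56], n=168
χ² = (24−21.40)²/21.40 + (12−17.26)²/17.26 + (22−19.33)²/19.33 + (9−13.65)²/13.65 + (15−11.01)²/11.01 + (13−12.33)²/12.33 + (29−26.94)²/26.94 + (23−21.73)²/21.73 + (21−24.33)²/24.33 = 6.0423
df = 4
p-value (upper-tail) = 0.19601
At α=0.05: p ≥ α → fail to reject H₀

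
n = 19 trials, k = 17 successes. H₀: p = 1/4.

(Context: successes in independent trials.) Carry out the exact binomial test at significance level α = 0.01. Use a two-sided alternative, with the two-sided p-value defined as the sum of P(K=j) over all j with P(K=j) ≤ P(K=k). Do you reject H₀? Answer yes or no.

reject H₀: yes

Exact binomial: n=19, k=17, p₀=1/4=0.2500
P(X=j) = C(n,j)·p₀^j·(1−p₀)^(n−j); p = Σ P(X=j) over j with P(X=j) ≤ P(X=17)
p-value (two-sided) = 0.00000
At α=0.01: p < α → reject H₀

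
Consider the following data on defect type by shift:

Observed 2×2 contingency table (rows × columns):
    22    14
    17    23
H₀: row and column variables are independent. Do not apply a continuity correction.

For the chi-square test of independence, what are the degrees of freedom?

degrees of freedom = 1

df = (r−1)(c−1) = (2−1)·(2−1) = 1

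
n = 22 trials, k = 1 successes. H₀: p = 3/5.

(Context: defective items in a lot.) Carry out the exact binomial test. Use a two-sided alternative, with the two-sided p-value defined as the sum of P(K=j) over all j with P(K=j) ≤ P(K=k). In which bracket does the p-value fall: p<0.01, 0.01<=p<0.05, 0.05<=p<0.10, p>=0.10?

p-value bracket: p<0.01

Exact binomial: n=22, k=1, p₀=3/5=0.6000
P(X=j) = C(n,j)·p₀^j·(1−p₀)^(n−j); p = Σ P(X=j) over j with P(X=j) ≤ P(X=1)
p-value (two-sided) = 0.00000
→ bracket: p<0.01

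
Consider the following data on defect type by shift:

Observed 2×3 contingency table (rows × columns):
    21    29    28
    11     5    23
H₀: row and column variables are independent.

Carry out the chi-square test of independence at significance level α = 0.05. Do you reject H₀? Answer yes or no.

Row totals [78, 39], col totals [32, 34, 51], n=117
χ² = (21−21.33)²/21.33 + (29−22.67)²/22.67 + (28−34.00)²/34.00 + (11−10.67)²/10.67 + (5−11.33)²/11.33 + (23−17.00)²/17.00 = 8.5009
df = 2
p-value (upper-tail) = 0.01426
At α=0.05: p < α → reject H₀

reject H₀: yes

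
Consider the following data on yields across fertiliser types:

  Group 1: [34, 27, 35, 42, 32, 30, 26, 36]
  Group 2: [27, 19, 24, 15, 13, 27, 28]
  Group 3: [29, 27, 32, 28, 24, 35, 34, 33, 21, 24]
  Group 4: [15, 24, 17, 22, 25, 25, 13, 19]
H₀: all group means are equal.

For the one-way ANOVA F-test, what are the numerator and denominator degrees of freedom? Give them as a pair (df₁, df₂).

k = 4 groups, N = 33 total
df = (k−1, N−k) = (4−1, 33−4) = (3, 29)

degrees of freedom = [3, 29]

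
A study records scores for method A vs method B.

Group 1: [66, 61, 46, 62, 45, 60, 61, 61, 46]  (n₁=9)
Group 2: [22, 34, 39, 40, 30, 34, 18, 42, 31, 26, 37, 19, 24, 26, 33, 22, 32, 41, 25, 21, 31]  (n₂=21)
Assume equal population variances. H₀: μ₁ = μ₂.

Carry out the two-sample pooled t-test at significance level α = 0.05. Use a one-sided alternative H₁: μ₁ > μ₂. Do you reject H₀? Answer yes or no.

x̄₁=56.444, s₁=8.263, n₁=9
x̄₂=29.857, s₂=7.445, n₂=21
s_p² = [8·8.263² + 20·7.445²]/28 = 59.0998
SE = √(s_p²·(1/9+1/21)) = 3.0628
t = (56.444−29.857)/3.0628 = 8.6806
df = 28
p-value (one-sided, H₁ greater) = 0.00000
At α=0.05: p < α → reject H₀

reject H₀: yes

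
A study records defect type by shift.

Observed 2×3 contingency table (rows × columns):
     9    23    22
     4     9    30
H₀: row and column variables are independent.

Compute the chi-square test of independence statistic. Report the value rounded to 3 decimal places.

Row totals [54, 43], col totals [13, 32, 52], n=97
χ² = (9−7.24)²/7.24 + (23−17.81)²/17.81 + (22−28.95)²/28.95 + (4−5.76)²/5.76 + (9−14.19)²/14.19 + (30−23.05)²/23.05 = 8.1361
df = 2

test statistic = 8.136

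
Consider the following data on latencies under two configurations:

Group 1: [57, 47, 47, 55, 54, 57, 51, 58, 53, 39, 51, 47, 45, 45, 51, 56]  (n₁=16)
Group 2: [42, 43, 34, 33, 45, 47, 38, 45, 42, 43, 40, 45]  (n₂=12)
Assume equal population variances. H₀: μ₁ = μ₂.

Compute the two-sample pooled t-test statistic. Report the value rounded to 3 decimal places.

test statistic = 4.908

x̄₁=50.812, s₁=5.406, n₁=16
x̄₂=41.417, s₂=4.420, n₂=12
s_p² = [15·5.406² + 11·4.420²]/26 = 25.1290
SE = √(s_p²·(1/16+1/12)) = 1.9143
t = (50.812−41.417)/1.9143 = 4.9082
df = 26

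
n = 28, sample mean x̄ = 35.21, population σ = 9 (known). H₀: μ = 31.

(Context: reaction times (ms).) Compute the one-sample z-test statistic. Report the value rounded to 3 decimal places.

SE = σ/√n = 9/√28 = 1.7008
z = (x̄−μ₀)/SE = (35.21−31)/1.7008 = 2.4752

test statistic = 2.475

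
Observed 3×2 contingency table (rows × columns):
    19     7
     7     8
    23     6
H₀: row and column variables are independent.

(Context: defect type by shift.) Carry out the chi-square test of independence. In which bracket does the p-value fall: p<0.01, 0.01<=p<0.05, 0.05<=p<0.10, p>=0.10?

Row totals [26, 15, 29], col totals [49, 21], n=70
χ² = (19−18.20)²/18.20 + (7−7.80)²/7.80 + (7−10.50)²/10.50 + (8−4.50)²/4.50 + (23−20.30)²/20.30 + (6−8.70)²/8.70 = 5.2031
df = 2
p-value (upper-tail) = 0.07416
→ bracket: 0.05<=p<0.10

p-value bracket: 0.05<=p<0.10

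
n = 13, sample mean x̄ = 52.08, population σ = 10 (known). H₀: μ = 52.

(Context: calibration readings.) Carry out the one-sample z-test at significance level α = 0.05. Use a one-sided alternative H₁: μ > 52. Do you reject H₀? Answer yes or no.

SE = σ/√n = 10/√13 = 2.7735
z = (x̄−μ₀)/SE = (52.08−52)/2.7735 = 0.0288
p-value (one-sided, H₁ greater) = 0.48849
At α=0.05: p ≥ α → fail to reject H₀

reject H₀: no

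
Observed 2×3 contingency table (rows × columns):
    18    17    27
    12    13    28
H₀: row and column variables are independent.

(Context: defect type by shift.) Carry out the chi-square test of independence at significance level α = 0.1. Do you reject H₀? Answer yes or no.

reject H₀: no

Row totals [62, 53], col totals [30, 30, 55], n=115
χ² = (18−16.17)²/16.17 + (17−16.17)²/16.17 + (27−29.65)²/29.65 + (12−13.83)²/13.83 + (13−13.83)²/13.83 + (28−25.35)²/25.35 = 1.0536
df = 2
p-value (upper-tail) = 0.59049
At α=0.1: p ≥ α → fail to reject H₀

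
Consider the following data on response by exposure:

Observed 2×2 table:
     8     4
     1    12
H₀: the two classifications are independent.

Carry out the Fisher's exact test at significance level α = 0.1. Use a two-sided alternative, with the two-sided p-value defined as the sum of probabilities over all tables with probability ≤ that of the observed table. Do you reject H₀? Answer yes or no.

Margins: r₁=12, r₂=13, c₁=9, c₂=16, n=25
p_obs = C(12,8)·C(13,1)/C(25,9); sum pmf over tables with pmf ≤ p_obs
p-value (two-sided) = 0.00361
At α=0.1: p < α → reject H₀

reject H₀: yes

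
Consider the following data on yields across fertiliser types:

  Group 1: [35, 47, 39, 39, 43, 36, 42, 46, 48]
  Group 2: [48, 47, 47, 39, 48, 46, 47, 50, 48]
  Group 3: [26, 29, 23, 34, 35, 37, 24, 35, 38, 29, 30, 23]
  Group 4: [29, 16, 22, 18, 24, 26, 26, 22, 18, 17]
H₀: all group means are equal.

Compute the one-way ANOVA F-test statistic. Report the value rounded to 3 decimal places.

test statistic = 56.929

Group means [41.67, 46.67, 30.25, 21.80], grand mean 34.400
SSB = Σnᵢ(x̄ᵢ−x̄)² = 3623.750; SSW = ΣΣ(x−x̄ᵢ)² = 763.850
MSB = 3623.750/3 = 1207.9167; MSW = 763.850/36 = 21.2181
F = MSB/MSW = 56.9287
df = (3, 36)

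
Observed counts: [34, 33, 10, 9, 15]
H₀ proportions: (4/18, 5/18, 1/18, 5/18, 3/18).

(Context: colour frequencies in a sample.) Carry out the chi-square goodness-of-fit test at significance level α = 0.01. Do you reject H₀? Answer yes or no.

n = 101; E_i = n·p_i = [22.44, 28.06, 5.61, 28.06, 16.83]
χ² = (34−22.44)²/22.44 + (33−28.06)²/28.06 + (10−5.61)²/5.61 + (9−28.06)²/28.06 + (15−16.83)²/16.83 = 23.3960
df = 4
p-value (upper-tail) = 0.00011
At α=0.01: p < α → reject H₀

reject H₀: yes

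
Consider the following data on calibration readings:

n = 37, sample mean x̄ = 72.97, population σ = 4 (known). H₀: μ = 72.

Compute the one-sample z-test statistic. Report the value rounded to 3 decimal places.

SE = σ/√n = 4/√37 = 0.6576
z = (x̄−μ₀)/SE = (72.97−72)/0.6576 = 1.4751

test statistic = 1.475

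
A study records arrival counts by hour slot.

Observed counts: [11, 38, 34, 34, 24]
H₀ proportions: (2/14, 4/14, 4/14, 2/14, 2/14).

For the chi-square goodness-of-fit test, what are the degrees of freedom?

degrees of freedom = 4

df = k − 1 = 5 − 1 = 4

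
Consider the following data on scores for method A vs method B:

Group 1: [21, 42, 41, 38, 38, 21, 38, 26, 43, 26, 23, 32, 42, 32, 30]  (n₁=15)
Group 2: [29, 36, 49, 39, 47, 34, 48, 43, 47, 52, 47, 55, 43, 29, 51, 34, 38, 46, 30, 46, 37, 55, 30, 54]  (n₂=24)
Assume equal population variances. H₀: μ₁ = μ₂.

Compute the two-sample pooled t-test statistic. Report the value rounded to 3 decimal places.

test statistic = -3.483

x̄₁=32.867, s₁=8.008, n₁=15
x̄₂=42.458, s₂=8.577, n₂=24
s_p² = [14·8.008² + 23·8.577²]/37 = 69.9917
SE = √(s_p²·(1/15+1/24)) = 2.7536
t = (32.867−42.458)/2.7536 = -3.4833
df = 37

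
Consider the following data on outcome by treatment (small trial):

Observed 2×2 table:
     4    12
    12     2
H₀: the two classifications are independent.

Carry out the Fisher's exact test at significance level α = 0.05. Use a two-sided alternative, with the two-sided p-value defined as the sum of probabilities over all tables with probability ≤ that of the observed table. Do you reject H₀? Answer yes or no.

reject H₀: yes

Margins: r₁=16, r₂=14, c₁=16, c₂=14, n=30
p_obs = C(16,4)·C(14,12)/C(30,16); sum pmf over tables with pmf ≤ p_obs
p-value (two-sided) = 0.00127
At α=0.05: p < α → reject H₀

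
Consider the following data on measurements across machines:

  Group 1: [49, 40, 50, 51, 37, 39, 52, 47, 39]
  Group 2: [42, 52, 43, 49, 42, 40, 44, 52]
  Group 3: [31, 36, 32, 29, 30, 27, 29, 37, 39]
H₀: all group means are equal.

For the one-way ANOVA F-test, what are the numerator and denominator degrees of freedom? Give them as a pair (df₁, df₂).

degrees of freedom = [2, 23]

k = 3 groups, N = 26 total
df = (k−1, N−k) = (3−1, 26−3) = (2, 23)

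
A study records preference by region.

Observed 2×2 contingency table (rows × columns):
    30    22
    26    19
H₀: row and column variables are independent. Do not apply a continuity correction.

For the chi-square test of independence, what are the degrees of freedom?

df = (r−1)(c−1) = (2−1)·(2−1) = 1

degrees of freedom = 1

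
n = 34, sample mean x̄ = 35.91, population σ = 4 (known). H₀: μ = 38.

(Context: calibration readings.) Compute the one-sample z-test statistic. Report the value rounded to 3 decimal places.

SE = σ/√n = 4/√34 = 0.6860
z = (x̄−μ₀)/SE = (35.91−38)/0.6860 = -3.0467

test statistic = -3.047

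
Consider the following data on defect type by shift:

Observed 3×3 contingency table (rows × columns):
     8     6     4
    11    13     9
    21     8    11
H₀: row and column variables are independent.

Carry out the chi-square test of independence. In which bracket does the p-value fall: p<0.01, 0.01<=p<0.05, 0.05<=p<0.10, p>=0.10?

p-value bracket: p>=0.10

Row totals [18, 33, 40], col totals [40, 27, 24], n=91
χ² = (8−7.91)²/7.91 + (6−5.34)²/5.34 + (4−4.75)²/4.75 + (11−14.51)²/14.51 + (13−9.79)²/9.79 + (9−8.70)²/8.70 + (21−17.58)²/17.58 + (8−11.87)²/11.87 + (11−10.55)²/10.55 = 4.0531
df = 4
p-value (upper-tail) = 0.39886
→ bracket: p>=0.10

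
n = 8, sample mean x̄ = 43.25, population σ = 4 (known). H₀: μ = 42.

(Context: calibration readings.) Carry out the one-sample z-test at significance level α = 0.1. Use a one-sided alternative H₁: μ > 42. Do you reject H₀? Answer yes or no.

SE = σ/√n = 4/√8 = 1.4142
z = (x̄−μ₀)/SE = (43.25−42)/1.4142 = 0.8839
p-value (one-sided, H₁ greater) = 0.18838
At α=0.1: p ≥ α → fail to reject H₀

reject H₀: no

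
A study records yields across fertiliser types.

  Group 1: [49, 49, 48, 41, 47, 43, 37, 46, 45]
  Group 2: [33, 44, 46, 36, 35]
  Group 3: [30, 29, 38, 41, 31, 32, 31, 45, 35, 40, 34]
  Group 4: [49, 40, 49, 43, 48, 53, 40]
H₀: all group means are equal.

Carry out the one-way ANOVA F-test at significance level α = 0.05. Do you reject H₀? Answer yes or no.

Group means [45.00, 38.80, 35.09, 46.00], grand mean 40.844
SSB = Σnᵢ(x̄ᵢ−x̄)² = 726.510; SSW = ΣΣ(x−x̄ᵢ)² = 689.709
MSB = 726.510/3 = 242.1699; MSW = 689.709/28 = 24.6325
F = MSB/MSW = 9.8313
df = (3, 28)
p-value (upper-tail) = 0.00014
At α=0.05: p < α → reject H₀

reject H₀: yes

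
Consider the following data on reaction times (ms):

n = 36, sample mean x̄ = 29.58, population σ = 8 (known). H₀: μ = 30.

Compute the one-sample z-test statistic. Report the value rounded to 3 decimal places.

test statistic = -0.315

SE = σ/√n = 8/√36 = 1.3333
z = (x̄−μ₀)/SE = (29.58−30)/1.3333 = -0.3150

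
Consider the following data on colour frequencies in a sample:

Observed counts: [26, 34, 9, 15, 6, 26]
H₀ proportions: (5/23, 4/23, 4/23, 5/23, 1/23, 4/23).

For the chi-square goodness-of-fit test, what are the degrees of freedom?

degrees of freedom = 5

df = k − 1 = 6 − 1 = 5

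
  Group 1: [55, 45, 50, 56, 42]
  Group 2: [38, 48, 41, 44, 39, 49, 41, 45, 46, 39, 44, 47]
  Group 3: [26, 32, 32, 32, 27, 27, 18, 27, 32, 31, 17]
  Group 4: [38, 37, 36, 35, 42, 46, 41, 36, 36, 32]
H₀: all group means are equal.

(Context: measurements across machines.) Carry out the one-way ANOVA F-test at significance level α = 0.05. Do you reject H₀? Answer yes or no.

reject H₀: yes

Group means [49.60, 43.42, 27.36, 37.90], grand mean 38.132
SSB = Σnᵢ(x̄ᵢ−x̄)² = 2268.780; SSW = ΣΣ(x−x̄ᵢ)² = 747.562
MSB = 2268.780/3 = 756.2600; MSW = 747.562/34 = 21.9871
F = MSB/MSW = 34.3956
df = (3, 34)
p-value (upper-tail) = 0.00000
At α=0.05: p < α → reject H₀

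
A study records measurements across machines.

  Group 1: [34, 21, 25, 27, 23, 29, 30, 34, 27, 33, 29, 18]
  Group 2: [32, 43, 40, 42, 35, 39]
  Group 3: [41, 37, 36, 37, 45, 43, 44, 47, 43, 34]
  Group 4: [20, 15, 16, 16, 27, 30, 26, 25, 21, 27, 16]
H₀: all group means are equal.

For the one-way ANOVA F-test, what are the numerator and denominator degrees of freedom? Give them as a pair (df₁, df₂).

degrees of freedom = [3, 35]

k = 4 groups, N = 39 total
df = (k−1, N−k) = (4−1, 39−4) = (3, 35)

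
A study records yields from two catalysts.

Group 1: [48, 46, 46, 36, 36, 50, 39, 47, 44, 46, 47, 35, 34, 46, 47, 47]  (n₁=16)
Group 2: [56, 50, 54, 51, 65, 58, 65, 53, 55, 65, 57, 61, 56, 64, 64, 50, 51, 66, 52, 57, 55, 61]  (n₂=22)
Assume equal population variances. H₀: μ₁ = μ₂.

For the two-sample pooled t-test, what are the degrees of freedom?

df = n₁ + n₂ − 2 = 16 + 22 − 2 = 36

degrees of freedom = 36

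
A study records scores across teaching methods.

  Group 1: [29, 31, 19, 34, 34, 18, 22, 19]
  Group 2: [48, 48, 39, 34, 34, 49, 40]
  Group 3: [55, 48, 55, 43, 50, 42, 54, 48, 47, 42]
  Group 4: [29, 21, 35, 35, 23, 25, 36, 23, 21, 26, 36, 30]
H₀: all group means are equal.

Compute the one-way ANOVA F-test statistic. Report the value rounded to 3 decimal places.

test statistic = 29.692

Group means [25.75, 41.71, 48.40, 28.33], grand mean 35.730
SSB = Σnᵢ(x̄ᵢ−x̄)² = 3309.302; SSW = ΣΣ(x−x̄ᵢ)² = 1225.995
MSB = 3309.302/3 = 1103.1007; MSW = 1225.995/33 = 37.1514
F = MSB/MSW = 29.6921
df = (3, 33)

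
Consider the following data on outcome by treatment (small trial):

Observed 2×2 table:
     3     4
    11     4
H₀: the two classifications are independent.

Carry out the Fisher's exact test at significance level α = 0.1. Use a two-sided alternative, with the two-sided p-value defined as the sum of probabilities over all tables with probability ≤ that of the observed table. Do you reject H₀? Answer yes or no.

Margins: r₁=7, r₂=15, c₁=14, c₂=8, n=22
p_obs = C(7,3)·C(15,11)/C(22,14); sum pmf over tables with pmf ≤ p_obs
p-value (two-sided) = 0.34262
At α=0.1: p ≥ α → fail to reject H₀

reject H₀: no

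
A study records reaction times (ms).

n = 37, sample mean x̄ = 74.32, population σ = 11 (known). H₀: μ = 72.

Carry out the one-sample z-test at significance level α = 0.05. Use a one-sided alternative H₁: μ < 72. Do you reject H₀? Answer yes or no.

reject H₀: no

SE = σ/√n = 11/√37 = 1.8084
z = (x̄−μ₀)/SE = (74.32−72)/1.8084 = 1.2829
p-value (one-sided, H₁ less) = 0.90024
At α=0.05: p ≥ α → fail to reject H₀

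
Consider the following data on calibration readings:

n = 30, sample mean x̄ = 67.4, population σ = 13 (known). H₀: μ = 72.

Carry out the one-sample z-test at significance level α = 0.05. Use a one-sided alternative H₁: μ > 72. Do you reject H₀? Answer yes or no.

SE = σ/√n = 13/√30 = 2.3735
z = (x̄−μ₀)/SE = (67.4−72)/2.3735 = -1.9381
p-value (one-sided, H₁ greater) = 0.97369
At α=0.05: p ≥ α → fail to reject H₀

reject H₀: no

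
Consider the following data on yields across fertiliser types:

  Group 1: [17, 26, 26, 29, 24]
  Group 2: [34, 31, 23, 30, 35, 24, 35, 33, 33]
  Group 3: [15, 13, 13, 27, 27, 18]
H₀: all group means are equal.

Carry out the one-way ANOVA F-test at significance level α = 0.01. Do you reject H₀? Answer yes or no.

Group means [24.40, 30.89, 18.83], grand mean 25.650
SSB = Σnᵢ(x̄ᵢ−x̄)² = 533.628; SSW = ΣΣ(x−x̄ᵢ)² = 460.922
MSB = 533.628/2 = 266.8139; MSW = 460.922/17 = 27.1131
F = MSB/MSW = 9.8408
df = (2, 17)
p-value (upper-tail) = 0.00145
At α=0.01: p < α → reject H₀

reject H₀: yes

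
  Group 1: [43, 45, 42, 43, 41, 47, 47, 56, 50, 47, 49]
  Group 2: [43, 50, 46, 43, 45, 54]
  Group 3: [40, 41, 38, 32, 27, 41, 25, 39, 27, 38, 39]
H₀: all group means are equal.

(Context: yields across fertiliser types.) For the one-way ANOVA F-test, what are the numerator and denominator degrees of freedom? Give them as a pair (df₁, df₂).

k = 3 groups, N = 28 total
df = (k−1, N−k) = (3−1, 28−3) = (2, 25)

degrees of freedom = [2, 25]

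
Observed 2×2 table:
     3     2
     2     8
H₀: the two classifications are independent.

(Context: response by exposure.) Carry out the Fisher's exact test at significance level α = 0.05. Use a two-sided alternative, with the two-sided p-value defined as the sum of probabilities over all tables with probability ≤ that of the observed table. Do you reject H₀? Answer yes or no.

reject H₀: no

Margins: r₁=5, r₂=10, c₁=5, c₂=10, n=15
p_obs = C(5,3)·C(10,2)/C(15,5); sum pmf over tables with pmf ≤ p_obs
p-value (two-sided) = 0.25075
At α=0.05: p ≥ α → fail to reject H₀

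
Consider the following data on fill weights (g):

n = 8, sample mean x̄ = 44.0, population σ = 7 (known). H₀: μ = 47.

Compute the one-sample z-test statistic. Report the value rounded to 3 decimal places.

SE = σ/√n = 7/√8 = 2.4749
z = (x̄−μ₀)/SE = (44.0−47)/2.4749 = -1.2122

test statistic = -1.212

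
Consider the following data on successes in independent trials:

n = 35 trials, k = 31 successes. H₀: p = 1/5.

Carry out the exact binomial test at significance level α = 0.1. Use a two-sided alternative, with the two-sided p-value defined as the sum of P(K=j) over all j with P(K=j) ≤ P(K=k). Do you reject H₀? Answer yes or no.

reject H₀: yes

Exact binomial: n=35, k=31, p₀=1/5=0.2000
P(X=j) = C(n,j)·p₀^j·(1−p₀)^(n−j); p = Σ P(X=j) over j with P(X=j) ≤ P(X=31)
p-value (two-sided) = 0.00000
At α=0.1: p < α → reject H₀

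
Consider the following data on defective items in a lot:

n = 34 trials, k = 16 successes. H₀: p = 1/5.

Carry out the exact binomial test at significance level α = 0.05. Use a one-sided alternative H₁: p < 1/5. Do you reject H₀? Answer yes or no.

Exact binomial: n=34, k=16, p₀=1/5=0.2000
P(X≤16) from Σ C(n,i)·p₀^i·(1−p₀)^(n−i)
p-value (one-sided, H₁ less) = 0.99991
At α=0.05: p ≥ α → fail to reject H₀

reject H₀: no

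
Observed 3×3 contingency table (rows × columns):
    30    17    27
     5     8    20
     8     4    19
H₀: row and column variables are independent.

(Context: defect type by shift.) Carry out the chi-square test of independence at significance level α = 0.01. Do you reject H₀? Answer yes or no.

reject H₀: no

Row totals [74, 33, 31], col totals [43, 29, 66], n=138
χ² = (30−23.06)²/23.06 + (17−15.55)²/15.55 + (27−35.39)²/35.39 + (5−10.28)²/10.28 + (8−6.93)²/6.93 + (20−15.78)²/15.78 + (8−9.66)²/9.66 + (4−6.51)²/6.51 + (19−14.83)²/14.83 = 10.6499
df = 4
p-value (upper-tail) = 0.03079
At α=0.01: p ≥ α → fail to reject H₀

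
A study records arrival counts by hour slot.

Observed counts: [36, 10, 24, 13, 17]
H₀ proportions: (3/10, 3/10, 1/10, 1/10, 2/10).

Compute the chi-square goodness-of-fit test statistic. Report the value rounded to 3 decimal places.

n = 100; E_i = n·p_i = [30.00, 30.00, 10.00, 10.00, 20.00]
χ² = (36−30.00)²/30.00 + (10−30.00)²/30.00 + (24−10.00)²/10.00 + (13−10.00)²/10.00 + (17−20.00)²/20.00 = 35.4833
df = 4

test statistic = 35.483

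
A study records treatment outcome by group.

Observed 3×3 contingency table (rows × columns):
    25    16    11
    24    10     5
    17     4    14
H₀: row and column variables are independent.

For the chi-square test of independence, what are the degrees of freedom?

degrees of freedom = 4

df = (r−1)(c−1) = (3−1)·(3−1) = 4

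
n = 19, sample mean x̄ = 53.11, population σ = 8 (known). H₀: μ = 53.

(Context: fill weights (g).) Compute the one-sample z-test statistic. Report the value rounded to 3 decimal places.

test statistic = 0.060

SE = σ/√n = 8/√19 = 1.8353
z = (x̄−μ₀)/SE = (53.11−53)/1.8353 = 0.0599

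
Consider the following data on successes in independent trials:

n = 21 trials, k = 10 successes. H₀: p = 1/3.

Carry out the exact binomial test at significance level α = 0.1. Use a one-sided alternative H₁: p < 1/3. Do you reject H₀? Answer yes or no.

Exact binomial: n=21, k=10, p₀=1/3=0.3333
P(X≤10) from Σ C(n,i)·p₀^i·(1−p₀)^(n−i)
p-value (one-sided, H₁ less) = 0.94428
At α=0.1: p ≥ α → fail to reject H₀

reject H₀: no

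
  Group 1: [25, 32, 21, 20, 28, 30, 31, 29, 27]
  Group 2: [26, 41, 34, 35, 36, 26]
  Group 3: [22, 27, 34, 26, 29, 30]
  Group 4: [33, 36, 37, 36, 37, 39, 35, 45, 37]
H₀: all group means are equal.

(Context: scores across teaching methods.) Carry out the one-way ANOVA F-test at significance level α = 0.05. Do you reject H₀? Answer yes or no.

reject H₀: yes

Group means [27.00, 33.00, 28.00, 37.22], grand mean 31.467
SSB = Σnᵢ(x̄ᵢ−x̄)² = 563.911; SSW = ΣΣ(x−x̄ᵢ)² = 491.556
MSB = 563.911/3 = 187.9704; MSW = 491.556/26 = 18.9060
F = MSB/MSW = 9.9424
df = (3, 26)
p-value (upper-tail) = 0.00015
At α=0.05: p < α → reject H₀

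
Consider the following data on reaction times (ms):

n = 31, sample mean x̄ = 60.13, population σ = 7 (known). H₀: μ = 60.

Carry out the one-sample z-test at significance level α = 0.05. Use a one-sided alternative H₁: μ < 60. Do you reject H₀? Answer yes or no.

SE = σ/√n = 7/√31 = 1.2572
z = (x̄−μ₀)/SE = (60.13−60)/1.2572 = 0.1034
p-value (one-sided, H₁ less) = 0.54118
At α=0.05: p ≥ α → fail to reject H₀

reject H₀: no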